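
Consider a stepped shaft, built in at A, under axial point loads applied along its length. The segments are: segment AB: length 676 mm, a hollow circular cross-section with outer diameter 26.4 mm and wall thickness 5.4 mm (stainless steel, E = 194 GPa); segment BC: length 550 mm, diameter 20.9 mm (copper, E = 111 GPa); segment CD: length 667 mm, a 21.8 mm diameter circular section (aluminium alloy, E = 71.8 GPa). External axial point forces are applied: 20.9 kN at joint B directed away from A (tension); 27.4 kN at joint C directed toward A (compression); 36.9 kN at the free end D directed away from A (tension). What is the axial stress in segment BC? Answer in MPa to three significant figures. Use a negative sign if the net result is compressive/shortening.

27.7 MPa

Internal axial forces (sectioning from the free end, tension +): N_CD = 36.9 kN, N_BC = 9.5 kN, N_AB = 30.4 kN.
A_BC = 343.1 mm².
σ_BC = N_BC/A_BC = 9500/343.1 = 27.69 MPa.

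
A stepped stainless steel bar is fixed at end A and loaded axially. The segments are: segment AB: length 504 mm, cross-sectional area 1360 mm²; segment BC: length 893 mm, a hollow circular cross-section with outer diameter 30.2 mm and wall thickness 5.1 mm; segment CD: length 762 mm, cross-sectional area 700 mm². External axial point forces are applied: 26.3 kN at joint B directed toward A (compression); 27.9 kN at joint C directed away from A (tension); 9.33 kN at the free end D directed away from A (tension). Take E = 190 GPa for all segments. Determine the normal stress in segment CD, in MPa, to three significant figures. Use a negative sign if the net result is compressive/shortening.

Internal axial forces (sectioning from the free end, tension +): N_CD = 9.33 kN, N_BC = 37.23 kN, N_AB = 10.93 kN.
σ_CD = N_CD/A_CD = 9330/700 = 13.33 MPa.

13.3 MPa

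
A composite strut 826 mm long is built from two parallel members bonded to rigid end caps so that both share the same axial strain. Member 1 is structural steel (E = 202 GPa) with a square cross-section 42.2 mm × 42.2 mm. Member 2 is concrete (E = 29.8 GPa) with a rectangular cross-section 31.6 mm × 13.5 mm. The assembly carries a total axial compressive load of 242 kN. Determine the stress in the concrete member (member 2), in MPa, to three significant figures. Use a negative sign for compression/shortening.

-19.4 MPa

A_1 = 1781 mm².
A_2 = 426.6 mm².
Equal strain + equilibrium ⇒ each member carries load in proportion to AE: A₁E₁ = 359700000 N, A₂E₂ = 12710000 N, ΣAE = 372400000 N.
σ₂ = P·E₂/ΣAE = -242000·29800/372400000 = -19.36 MPa.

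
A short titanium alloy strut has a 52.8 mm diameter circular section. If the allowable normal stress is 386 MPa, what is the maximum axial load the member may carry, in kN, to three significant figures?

845 kN

A = 2190 mm².
P_max = σ_allow · A = 386 · 2190 = 845200 N = 845.2 kN.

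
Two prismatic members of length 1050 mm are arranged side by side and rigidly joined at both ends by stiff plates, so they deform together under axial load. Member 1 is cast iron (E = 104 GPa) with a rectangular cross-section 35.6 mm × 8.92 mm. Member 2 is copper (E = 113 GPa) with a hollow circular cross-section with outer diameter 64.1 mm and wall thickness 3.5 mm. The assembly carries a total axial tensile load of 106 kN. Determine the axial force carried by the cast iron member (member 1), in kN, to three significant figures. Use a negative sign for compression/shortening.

A_1 = 317.6 mm².
A_2 = 666.3 mm².
Equal strain + equilibrium ⇒ each member carries load in proportion to AE: A₁E₁ = 33030000 N, A₂E₂ = 75300000 N, ΣAE = 108300000 N.
F₁ = P·A₁E₁/ΣAE = 106000·33030000/108300000 = 32320 N.

32.3 kN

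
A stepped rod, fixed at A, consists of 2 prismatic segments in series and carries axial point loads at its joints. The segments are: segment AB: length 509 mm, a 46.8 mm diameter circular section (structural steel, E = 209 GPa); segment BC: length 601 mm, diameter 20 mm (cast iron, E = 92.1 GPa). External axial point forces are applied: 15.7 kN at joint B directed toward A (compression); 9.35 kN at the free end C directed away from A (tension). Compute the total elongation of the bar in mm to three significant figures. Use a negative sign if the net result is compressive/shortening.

0.185 mm

Internal axial forces (sectioning from the free end, tension +): N_BC = 9.35 kN, N_AB = -6.35 kN.
A_AB = 1720 mm².
A_BC = 314.2 mm².
δ_AB = -6350·509/(1720·209000) = -0.00899 mm
δ_BC = 9350·601/(314.2·92100) = 0.1942 mm
δ = Σδ_i = 0.1852 mm.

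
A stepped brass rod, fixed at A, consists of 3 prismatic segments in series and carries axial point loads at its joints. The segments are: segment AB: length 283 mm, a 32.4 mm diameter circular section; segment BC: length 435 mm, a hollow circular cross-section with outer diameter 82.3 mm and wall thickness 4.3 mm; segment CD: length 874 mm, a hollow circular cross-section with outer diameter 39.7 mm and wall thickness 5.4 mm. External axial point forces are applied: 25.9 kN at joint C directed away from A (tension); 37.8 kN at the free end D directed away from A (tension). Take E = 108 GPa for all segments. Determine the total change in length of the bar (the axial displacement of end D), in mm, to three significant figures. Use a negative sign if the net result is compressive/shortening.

Internal axial forces (sectioning from the free end, tension +): N_CD = 37.8 kN, N_BC = 63.7 kN, N_AB = 63.7 kN.
A_AB = 824.5 mm².
A_BC = 1054 mm².
A_CD = 581.9 mm².
δ_AB = 63700·283/(824.5·108000) = 0.2025 mm
δ_BC = 63700·435/(1054·108000) = 0.2435 mm
δ_CD = 37800·874/(581.9·108000) = 0.5257 mm
δ = Σδ_i = 0.9717 mm.

0.972 mm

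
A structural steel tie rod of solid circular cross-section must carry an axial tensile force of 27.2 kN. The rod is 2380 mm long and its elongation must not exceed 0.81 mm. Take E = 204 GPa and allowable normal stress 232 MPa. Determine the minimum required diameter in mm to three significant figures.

Required area A ≥ P/σ_allow = 27200/232 = 117.2 mm².
For a solid circular section, d ≥ √(4A/π) = 12.22 mm.
Elongation limit: A ≥ PL/(Eδ_allow) = 27200·2380/(204000·0.81) = 391.8 mm² ⇒ d ≥ 22.33 mm.
The elongation limit governs.

22.3 mm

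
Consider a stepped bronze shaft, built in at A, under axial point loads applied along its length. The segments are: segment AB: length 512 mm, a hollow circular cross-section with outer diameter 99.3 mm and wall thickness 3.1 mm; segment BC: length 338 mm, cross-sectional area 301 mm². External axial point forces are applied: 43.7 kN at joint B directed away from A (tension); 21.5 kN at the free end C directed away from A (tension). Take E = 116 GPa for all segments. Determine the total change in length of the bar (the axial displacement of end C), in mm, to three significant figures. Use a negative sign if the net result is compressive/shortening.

0.515 mm

Internal axial forces (sectioning from the free end, tension +): N_BC = 21.5 kN, N_AB = 65.2 kN.
A_AB = 936.9 mm².
δ_AB = 65200·512/(936.9·116000) = 0.3072 mm
δ_BC = 21500·338/(301·116000) = 0.2081 mm
δ = Σδ_i = 0.5153 mm.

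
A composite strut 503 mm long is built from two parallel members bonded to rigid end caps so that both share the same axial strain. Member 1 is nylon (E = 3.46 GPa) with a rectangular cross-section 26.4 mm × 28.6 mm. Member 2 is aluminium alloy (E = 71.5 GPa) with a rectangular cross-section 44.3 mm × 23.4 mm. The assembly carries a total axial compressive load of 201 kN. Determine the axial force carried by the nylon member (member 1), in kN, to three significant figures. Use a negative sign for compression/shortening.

-6.84 kN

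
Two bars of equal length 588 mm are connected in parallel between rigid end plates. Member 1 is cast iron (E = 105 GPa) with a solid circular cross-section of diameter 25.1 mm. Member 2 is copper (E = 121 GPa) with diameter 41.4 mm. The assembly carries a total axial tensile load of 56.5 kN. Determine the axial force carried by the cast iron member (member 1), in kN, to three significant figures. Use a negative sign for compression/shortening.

13.7 kN

A_1 = 494.8 mm².
A_2 = 1346 mm².
Equal strain + equilibrium ⇒ each member carries load in proportion to AE: A₁E₁ = 51950000 N, A₂E₂ = 162900000 N, ΣAE = 214800000 N.
F₁ = P·A₁E₁/ΣAE = 56500·51950000/214800000 = 13660 N.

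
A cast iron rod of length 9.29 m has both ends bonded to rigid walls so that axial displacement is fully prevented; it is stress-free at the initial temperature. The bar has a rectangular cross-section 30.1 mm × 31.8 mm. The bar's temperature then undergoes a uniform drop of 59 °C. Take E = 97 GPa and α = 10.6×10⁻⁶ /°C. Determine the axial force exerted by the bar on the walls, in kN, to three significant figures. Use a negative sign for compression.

58.1 kN

Free thermal expansion αLΔT = 10.6e-6 · 9290 · -59 = -5.81 mm.
The walls impose strain ε = −(-5.81)/9290 = 6.2540e-04; σ = Eε = 97000 · 6.2540e-04 = 60.66 MPa.
Wall reaction R = σ·A = 60.66·957.2 = 58070 N = 58.07 kN.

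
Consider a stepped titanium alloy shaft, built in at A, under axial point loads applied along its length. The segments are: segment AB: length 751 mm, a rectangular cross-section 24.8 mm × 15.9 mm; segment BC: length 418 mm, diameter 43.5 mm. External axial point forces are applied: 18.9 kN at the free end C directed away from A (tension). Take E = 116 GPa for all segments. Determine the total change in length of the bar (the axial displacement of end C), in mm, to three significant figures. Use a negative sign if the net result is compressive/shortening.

0.356 mm

Internal axial forces (sectioning from the free end, tension +): N_BC = 18.9 kN, N_AB = 18.9 kN.
A_AB = 394.3 mm².
A_BC = 1486 mm².
δ_AB = 18900·751/(394.3·116000) = 0.3103 mm
δ_BC = 18900·418/(1486·116000) = 0.04583 mm
δ = Σδ_i = 0.3561 mm.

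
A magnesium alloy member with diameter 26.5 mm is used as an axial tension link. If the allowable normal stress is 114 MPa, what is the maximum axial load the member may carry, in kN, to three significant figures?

62.9 kN

A = 551.5 mm².
P_max = σ_allow · A = 114 · 551.5 = 62880 N = 62.88 kN.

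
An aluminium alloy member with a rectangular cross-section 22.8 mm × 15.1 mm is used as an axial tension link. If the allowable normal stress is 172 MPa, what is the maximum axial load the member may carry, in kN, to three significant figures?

A = 344.3 mm².
P_max = σ_allow · A = 172 · 344.3 = 59220 N = 59.22 kN.

59.2 kN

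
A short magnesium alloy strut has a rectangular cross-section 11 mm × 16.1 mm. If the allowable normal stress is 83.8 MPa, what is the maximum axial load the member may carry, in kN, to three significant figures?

14.8 kN

A = 177.1 mm².
P_max = σ_allow · A = 83.8 · 177.1 = 14840 N = 14.84 kN.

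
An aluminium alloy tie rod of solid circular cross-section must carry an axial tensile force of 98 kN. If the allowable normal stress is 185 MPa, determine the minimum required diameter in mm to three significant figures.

26.0 mm

Required area A ≥ P/σ_allow = 98000/185 = 529.7 mm².
For a solid circular section, d ≥ √(4A/π) = 25.97 mm.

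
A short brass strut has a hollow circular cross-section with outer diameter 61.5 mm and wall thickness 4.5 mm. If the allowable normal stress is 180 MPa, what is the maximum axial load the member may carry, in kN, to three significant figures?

A = 805.8 mm².
P_max = σ_allow · A = 180 · 805.8 = 145000 N = 145 kN.

145 kN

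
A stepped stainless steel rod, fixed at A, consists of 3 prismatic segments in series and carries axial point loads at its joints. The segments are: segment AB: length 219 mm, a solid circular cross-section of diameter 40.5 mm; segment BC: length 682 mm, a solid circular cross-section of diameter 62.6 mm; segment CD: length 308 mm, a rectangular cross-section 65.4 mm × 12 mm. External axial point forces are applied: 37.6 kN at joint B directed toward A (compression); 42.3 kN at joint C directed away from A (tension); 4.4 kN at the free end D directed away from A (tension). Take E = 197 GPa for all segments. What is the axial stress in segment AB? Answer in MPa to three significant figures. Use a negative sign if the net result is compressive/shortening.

7.06 MPa

Internal axial forces (sectioning from the free end, tension +): N_CD = 4.4 kN, N_BC = 46.7 kN, N_AB = 9.1 kN.
A_AB = 1288 mm².
σ_AB = N_AB/A_AB = 9100/1288 = 7.064 MPa.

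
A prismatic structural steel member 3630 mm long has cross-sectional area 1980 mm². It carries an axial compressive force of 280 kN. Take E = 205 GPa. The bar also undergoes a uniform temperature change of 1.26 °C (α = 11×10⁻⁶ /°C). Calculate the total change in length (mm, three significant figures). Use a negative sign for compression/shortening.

δ_mech = NL/(AE) = -280000·3630/(1980·205000) = -2.504 mm.
δ_thermal = αLΔT = 11e-6·3630·1.26 = 0.05031 mm.
δ = δ_mech + δ_thermal = -2.454 mm.

-2.45 mm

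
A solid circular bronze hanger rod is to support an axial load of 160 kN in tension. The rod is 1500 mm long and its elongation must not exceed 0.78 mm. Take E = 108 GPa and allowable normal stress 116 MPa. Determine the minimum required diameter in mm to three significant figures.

Required area A ≥ P/σ_allow = 160000/116 = 1379 mm².
For a solid circular section, d ≥ √(4A/π) = 41.91 mm.
Elongation limit: A ≥ PL/(Eδ_allow) = 160000·1500/(108000·0.78) = 2849 mm² ⇒ d ≥ 60.23 mm.
The elongation limit governs.

60.2 mm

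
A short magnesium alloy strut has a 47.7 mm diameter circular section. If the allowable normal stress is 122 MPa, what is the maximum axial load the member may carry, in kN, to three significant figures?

218 kN

A = 1787 mm².
P_max = σ_allow · A = 122 · 1787 = 218000 N = 218 kN.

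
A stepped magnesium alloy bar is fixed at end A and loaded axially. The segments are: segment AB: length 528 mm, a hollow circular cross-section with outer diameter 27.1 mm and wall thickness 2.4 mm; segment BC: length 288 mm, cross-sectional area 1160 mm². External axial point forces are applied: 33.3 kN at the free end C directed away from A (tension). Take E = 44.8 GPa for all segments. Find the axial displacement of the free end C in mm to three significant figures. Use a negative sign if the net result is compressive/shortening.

Internal axial forces (sectioning from the free end, tension +): N_BC = 33.3 kN, N_AB = 33.3 kN.
A_AB = 186.2 mm².
δ_AB = 33300·528/(186.2·44800) = 2.107 mm
δ_BC = 33300·288/(1160·44800) = 0.1845 mm
δ = Σδ_i = 2.292 mm.

2.29 mm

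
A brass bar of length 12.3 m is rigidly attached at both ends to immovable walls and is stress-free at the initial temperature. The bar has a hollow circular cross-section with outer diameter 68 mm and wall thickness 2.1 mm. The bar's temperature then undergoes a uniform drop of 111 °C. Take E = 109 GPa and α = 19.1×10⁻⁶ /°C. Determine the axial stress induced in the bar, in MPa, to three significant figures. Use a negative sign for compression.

Free thermal expansion αLΔT = 19.1e-6 · 12300 · -111 = -26.08 mm.
The walls impose strain ε = −(-26.08)/12300 = 2.1201e-03; σ = Eε = 109000 · 2.1201e-03 = 231.1 MPa.

231 MPa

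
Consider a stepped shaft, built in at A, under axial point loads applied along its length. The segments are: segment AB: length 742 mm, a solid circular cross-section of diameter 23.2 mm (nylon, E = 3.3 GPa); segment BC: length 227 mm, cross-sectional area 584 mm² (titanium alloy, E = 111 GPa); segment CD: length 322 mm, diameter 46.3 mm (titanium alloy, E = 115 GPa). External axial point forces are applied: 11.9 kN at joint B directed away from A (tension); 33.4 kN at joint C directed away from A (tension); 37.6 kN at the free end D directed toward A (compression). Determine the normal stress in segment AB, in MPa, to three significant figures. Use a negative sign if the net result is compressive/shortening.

Internal axial forces (sectioning from the free end, tension +): N_CD = -37.6 kN, N_BC = -4.2 kN, N_AB = 7.7 kN.
A_AB = 422.7 mm².
σ_AB = N_AB/A_AB = 7700/422.7 = 18.21 MPa.

18.2 MPa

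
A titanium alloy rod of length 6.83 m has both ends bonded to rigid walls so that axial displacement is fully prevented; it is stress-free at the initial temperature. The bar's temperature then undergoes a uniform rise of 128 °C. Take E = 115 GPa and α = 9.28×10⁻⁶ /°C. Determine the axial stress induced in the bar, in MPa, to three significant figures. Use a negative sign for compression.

Free thermal expansion αLΔT = 9.28e-6 · 6830 · 128 = 8.113 mm.
The walls impose strain ε = −(8.113)/6830 = -1.1878e-03; σ = Eε = 115000 · -1.1878e-03 = -136.6 MPa.

-137 MPa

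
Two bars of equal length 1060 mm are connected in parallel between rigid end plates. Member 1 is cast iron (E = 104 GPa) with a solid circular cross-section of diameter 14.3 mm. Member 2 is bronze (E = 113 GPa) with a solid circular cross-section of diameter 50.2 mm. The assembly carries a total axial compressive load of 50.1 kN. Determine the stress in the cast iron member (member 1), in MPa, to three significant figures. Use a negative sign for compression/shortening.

A_1 = 160.6 mm².
A_2 = 1979 mm².
Equal strain + equilibrium ⇒ each member carries load in proportion to AE: A₁E₁ = 16700000 N, A₂E₂ = 223700000 N, ΣAE = 240400000 N.
σ₁ = P·E₁/ΣAE = -50100·104000/240400000 = -21.68 MPa.

-21.7 MPa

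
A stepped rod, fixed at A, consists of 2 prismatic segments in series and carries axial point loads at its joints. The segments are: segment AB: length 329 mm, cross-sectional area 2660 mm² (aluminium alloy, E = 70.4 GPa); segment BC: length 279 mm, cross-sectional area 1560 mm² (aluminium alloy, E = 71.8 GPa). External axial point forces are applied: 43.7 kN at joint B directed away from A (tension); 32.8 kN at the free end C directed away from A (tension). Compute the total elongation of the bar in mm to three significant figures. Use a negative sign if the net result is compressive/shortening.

0.216 mm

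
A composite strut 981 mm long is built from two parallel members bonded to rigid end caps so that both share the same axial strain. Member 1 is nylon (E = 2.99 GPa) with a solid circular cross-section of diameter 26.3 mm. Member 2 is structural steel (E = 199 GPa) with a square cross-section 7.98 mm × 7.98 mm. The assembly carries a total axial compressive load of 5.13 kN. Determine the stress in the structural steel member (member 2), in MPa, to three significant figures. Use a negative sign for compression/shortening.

-71.4 MPa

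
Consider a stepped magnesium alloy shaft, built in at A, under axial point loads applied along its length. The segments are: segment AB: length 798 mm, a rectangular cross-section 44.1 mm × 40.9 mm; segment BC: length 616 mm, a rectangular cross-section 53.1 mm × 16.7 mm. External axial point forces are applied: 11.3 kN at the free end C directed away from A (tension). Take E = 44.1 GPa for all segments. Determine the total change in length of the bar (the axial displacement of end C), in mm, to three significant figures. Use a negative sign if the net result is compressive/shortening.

Internal axial forces (sectioning from the free end, tension +): N_BC = 11.3 kN, N_AB = 11.3 kN.
A_AB = 1804 mm².
A_BC = 886.8 mm².
δ_AB = 11300·798/(1804·44100) = 0.1134 mm
δ_BC = 11300·616/(886.8·44100) = 0.178 mm
δ = Σδ_i = 0.2914 mm.

0.291 mm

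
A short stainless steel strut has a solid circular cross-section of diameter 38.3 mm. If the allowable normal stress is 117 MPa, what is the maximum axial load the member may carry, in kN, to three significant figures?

135 kN

A = 1152 mm².
P_max = σ_allow · A = 117 · 1152 = 134800 N = 134.8 kN.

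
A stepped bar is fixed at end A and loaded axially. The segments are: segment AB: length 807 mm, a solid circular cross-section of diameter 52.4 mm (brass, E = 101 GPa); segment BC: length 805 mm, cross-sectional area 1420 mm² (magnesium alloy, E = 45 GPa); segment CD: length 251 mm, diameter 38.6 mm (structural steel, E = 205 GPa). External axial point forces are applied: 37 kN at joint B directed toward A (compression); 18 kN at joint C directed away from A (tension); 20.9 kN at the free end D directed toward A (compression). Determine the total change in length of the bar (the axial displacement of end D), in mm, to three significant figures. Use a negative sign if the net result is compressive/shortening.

-0.206 mm

Internal axial forces (sectioning from the free end, tension +): N_CD = -20.9 kN, N_BC = -2.9 kN, N_AB = -39.9 kN.
A_AB = 2157 mm².
A_CD = 1170 mm².
δ_AB = -39900·807/(2157·101000) = -0.1478 mm
δ_BC = -2900·805/(1420·45000) = -0.03653 mm
δ_CD = -20900·251/(1170·205000) = -0.02187 mm
δ = Σδ_i = -0.2062 mm.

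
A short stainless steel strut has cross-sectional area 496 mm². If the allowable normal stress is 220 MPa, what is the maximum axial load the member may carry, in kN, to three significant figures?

109 kN

P_max = σ_allow · A = 220 · 496 = 109100 N = 109.1 kN.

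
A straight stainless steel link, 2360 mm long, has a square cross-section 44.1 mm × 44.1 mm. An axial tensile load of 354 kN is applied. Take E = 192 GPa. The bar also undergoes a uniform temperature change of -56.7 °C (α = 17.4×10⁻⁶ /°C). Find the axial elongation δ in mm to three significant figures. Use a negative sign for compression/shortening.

A = 1945 mm².
δ_mech = NL/(AE) = 354000·2360/(1945·192000) = 2.237 mm.
δ_thermal = αLΔT = 17.4e-6·2360·-56.7 = -2.328 mm.
δ = δ_mech + δ_thermal = -0.09096 mm.

-0.0910 mm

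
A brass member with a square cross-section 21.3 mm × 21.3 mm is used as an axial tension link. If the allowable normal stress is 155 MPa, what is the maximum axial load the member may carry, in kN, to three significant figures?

A = 453.7 mm².
P_max = σ_allow · A = 155 · 453.7 = 70320 N = 70.32 kN.

70.3 kN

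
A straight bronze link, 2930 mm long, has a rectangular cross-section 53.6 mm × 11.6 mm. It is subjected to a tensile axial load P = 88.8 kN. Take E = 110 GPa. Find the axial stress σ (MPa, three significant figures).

A = 621.8 mm².
σ = N/A = 88800/621.8 = 142.8 MPa.

143 MPa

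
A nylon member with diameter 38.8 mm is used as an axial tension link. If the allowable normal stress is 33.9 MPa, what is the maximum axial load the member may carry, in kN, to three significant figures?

40.1 kN

A = 1182 mm².
P_max = σ_allow · A = 33.9 · 1182 = 40080 N = 40.08 kN.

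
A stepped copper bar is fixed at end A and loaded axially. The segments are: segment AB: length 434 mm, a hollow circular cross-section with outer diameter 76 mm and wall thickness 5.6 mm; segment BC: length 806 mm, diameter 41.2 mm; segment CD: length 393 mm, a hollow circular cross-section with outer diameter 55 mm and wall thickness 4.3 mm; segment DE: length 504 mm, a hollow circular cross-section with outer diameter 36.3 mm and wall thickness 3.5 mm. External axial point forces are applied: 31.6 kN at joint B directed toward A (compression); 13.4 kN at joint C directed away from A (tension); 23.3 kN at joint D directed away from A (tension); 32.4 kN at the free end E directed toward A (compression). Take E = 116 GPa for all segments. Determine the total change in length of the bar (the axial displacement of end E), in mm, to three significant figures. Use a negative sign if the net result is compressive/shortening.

-0.495 mm

Internal axial forces (sectioning from the free end, tension +): N_DE = -32.4 kN, N_CD = -9.1 kN, N_BC = 4.3 kN, N_AB = -27.3 kN.
A_AB = 1239 mm².
A_BC = 1333 mm².
A_CD = 684.9 mm².
A_DE = 360.7 mm².
δ_AB = -27300·434/(1239·116000) = -0.08247 mm
δ_BC = 4300·806/(1333·116000) = 0.02241 mm
δ_CD = -9100·393/(684.9·116000) = -0.04501 mm
δ_DE = -32400·504/(360.7·116000) = -0.3903 mm
δ = Σδ_i = -0.4954 mm.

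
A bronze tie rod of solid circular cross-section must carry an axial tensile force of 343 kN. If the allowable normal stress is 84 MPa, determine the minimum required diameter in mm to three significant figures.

72.1 mm

Required area A ≥ P/σ_allow = 343000/84 = 4083 mm².
For a solid circular section, d ≥ √(4A/π) = 72.1 mm.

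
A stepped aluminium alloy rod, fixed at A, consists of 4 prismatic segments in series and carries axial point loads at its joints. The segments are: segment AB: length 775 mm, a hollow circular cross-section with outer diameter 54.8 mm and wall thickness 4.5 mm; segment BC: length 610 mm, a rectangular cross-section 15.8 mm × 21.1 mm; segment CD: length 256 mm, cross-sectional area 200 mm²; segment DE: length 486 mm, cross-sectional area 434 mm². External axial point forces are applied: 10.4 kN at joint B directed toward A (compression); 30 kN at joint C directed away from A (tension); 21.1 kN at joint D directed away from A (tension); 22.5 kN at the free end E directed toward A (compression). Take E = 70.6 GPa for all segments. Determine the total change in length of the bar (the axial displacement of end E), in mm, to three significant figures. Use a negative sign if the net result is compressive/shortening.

0.640 mm

Internal axial forces (sectioning from the free end, tension +): N_DE = -22.5 kN, N_CD = -1.4 kN, N_BC = 28.6 kN, N_AB = 18.2 kN.
A_AB = 711.1 mm².
A_BC = 333.4 mm².
δ_AB = 18200·775/(711.1·70600) = 0.281 mm
δ_BC = 28600·610/(333.4·70600) = 0.7412 mm
δ_CD = -1400·256/(200·70600) = -0.02538 mm
δ_DE = -22500·486/(434·70600) = -0.3569 mm
δ = Σδ_i = 0.6399 mm.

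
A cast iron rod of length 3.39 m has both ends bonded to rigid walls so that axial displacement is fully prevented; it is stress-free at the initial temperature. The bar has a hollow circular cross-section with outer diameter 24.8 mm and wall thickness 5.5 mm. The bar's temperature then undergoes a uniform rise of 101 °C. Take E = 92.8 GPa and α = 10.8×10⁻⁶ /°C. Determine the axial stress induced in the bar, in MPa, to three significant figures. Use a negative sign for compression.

-101 MPa

Free thermal expansion αLΔT = 10.8e-6 · 3390 · 101 = 3.698 mm.
The walls impose strain ε = −(3.698)/3390 = -1.0908e-03; σ = Eε = 92800 · -1.0908e-03 = -101.2 MPa.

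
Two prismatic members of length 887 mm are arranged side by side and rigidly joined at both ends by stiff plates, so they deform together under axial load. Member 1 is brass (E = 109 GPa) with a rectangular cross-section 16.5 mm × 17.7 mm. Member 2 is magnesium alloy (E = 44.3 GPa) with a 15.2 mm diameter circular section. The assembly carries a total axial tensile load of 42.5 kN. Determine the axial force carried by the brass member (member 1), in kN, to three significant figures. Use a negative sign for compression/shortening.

33.9 kN

A_1 = 292.1 mm².
A_2 = 181.5 mm².
Equal strain + equilibrium ⇒ each member carries load in proportion to AE: A₁E₁ = 31830000 N, A₂E₂ = 8039000 N, ΣAE = 39870000 N.
F₁ = P·A₁E₁/ΣAE = 42500·31830000/39870000 = 33930 N.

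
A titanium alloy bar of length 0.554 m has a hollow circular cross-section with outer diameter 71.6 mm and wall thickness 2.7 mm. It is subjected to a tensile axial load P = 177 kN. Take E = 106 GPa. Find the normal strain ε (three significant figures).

0.00286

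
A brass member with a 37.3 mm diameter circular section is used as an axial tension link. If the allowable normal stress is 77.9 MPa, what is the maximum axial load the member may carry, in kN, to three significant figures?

85.1 kN

A = 1093 mm².
P_max = σ_allow · A = 77.9 · 1093 = 85120 N = 85.12 kN.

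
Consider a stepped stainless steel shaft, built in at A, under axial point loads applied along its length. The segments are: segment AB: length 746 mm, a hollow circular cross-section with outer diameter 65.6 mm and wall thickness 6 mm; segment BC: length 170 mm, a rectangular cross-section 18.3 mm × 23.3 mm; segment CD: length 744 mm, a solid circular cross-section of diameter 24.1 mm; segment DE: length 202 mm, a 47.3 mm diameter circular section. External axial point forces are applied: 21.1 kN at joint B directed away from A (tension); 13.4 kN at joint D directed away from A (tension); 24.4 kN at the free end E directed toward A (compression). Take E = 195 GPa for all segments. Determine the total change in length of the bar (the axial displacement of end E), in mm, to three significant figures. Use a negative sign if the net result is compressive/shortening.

Internal axial forces (sectioning from the free end, tension +): N_DE = -24.4 kN, N_CD = -11 kN, N_BC = -11 kN, N_AB = 10.1 kN.
A_AB = 1123 mm².
A_BC = 426.4 mm².
A_CD = 456.2 mm².
A_DE = 1757 mm².
δ_AB = 10100·746/(1123·195000) = 0.03439 mm
δ_BC = -11000·170/(426.4·195000) = -0.02249 mm
δ_CD = -11000·744/(456.2·195000) = -0.092 mm
δ_DE = -24400·202/(1757·195000) = -0.01438 mm
δ = Σδ_i = -0.09449 mm.

-0.0945 mm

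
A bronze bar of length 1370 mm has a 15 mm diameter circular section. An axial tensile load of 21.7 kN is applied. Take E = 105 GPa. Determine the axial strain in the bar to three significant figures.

0.00117

A = 176.7 mm².
σ = N/A = 122.8 MPa; ε = σ/E = 122.8/105000 = 1.169e-03.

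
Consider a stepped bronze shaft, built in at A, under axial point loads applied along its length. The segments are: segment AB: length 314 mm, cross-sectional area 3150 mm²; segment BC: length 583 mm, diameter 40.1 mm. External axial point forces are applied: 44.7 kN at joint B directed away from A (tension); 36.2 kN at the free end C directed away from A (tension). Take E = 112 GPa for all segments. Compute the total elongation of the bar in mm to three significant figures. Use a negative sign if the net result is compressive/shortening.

0.221 mm

Internal axial forces (sectioning from the free end, tension +): N_BC = 36.2 kN, N_AB = 80.9 kN.
A_BC = 1263 mm².
δ_AB = 80900·314/(3150·112000) = 0.072 mm
δ_BC = 36200·583/(1263·112000) = 0.1492 mm
δ = Σδ_i = 0.2212 mm.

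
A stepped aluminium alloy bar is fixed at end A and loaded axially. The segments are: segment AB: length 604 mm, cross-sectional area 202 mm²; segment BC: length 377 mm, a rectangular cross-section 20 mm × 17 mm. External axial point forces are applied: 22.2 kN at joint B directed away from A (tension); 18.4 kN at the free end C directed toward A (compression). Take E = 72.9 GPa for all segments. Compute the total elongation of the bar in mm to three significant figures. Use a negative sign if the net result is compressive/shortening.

Internal axial forces (sectioning from the free end, tension +): N_BC = -18.4 kN, N_AB = 3.8 kN.
A_BC = 340 mm².
δ_AB = 3800·604/(202·72900) = 0.1559 mm
δ_BC = -18400·377/(340·72900) = -0.2799 mm
δ = Σδ_i = -0.124 mm.

-0.124 mm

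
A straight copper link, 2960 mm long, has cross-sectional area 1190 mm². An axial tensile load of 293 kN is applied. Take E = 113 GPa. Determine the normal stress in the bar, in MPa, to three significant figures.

246 MPa

σ = N/A = 293000/1190 = 246.2 MPa.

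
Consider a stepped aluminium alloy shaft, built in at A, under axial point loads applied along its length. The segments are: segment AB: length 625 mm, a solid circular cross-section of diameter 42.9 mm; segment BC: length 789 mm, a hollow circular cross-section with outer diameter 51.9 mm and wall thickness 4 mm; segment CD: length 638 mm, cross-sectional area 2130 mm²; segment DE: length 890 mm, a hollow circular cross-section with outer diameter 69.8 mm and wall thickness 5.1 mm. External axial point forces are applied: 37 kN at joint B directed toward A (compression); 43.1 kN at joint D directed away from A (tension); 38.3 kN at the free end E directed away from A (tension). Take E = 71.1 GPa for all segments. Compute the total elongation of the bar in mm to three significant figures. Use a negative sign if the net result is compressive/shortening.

2.58 mm

Internal axial forces (sectioning from the free end, tension +): N_DE = 38.3 kN, N_CD = 81.4 kN, N_BC = 81.4 kN, N_AB = 44.4 kN.
A_AB = 1445 mm².
A_BC = 601.9 mm².
A_DE = 1037 mm².
δ_AB = 44400·625/(1445·71100) = 0.27 mm
δ_BC = 81400·789/(601.9·71100) = 1.501 mm
δ_CD = 81400·638/(2130·71100) = 0.3429 mm
δ_DE = 38300·890/(1037·71100) = 0.4625 mm
δ = Σδ_i = 2.576 mm.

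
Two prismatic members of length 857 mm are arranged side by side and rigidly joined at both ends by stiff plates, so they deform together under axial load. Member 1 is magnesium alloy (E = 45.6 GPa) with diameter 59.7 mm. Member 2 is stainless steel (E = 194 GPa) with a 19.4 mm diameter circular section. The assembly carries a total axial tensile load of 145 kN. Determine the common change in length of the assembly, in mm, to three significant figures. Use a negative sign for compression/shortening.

0.672 mm

A_1 = 2799 mm².
A_2 = 295.6 mm².
Equal strain + equilibrium ⇒ each member carries load in proportion to AE: A₁E₁ = 127600000 N, A₂E₂ = 57340000 N, ΣAE = 185000000 N.
δ = PL/ΣAE = 145000·857/185000000 = 0.6717 mm.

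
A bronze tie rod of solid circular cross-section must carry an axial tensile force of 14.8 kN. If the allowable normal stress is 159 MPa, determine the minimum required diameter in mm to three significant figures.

10.9 mm

Required area A ≥ P/σ_allow = 14800/159 = 93.08 mm².
For a solid circular section, d ≥ √(4A/π) = 10.89 mm.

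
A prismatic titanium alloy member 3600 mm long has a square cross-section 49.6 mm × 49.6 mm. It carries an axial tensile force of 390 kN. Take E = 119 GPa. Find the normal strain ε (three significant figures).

A = 2460 mm².
σ = N/A = 158.5 MPa; ε = σ/E = 158.5/119000 = 1.332e-03.

0.00133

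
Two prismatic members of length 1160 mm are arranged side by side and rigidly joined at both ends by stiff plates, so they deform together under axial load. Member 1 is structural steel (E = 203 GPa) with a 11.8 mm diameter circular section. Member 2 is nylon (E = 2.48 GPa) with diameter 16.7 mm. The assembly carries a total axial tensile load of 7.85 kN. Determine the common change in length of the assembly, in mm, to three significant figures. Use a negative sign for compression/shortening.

A_1 = 109.4 mm².
A_2 = 219 mm².
Equal strain + equilibrium ⇒ each member carries load in proportion to AE: A₁E₁ = 22200000 N, A₂E₂ = 543200 N, ΣAE = 22740000 N.
δ = PL/ΣAE = 7850·1160/22740000 = 0.4004 mm.

0.400 mm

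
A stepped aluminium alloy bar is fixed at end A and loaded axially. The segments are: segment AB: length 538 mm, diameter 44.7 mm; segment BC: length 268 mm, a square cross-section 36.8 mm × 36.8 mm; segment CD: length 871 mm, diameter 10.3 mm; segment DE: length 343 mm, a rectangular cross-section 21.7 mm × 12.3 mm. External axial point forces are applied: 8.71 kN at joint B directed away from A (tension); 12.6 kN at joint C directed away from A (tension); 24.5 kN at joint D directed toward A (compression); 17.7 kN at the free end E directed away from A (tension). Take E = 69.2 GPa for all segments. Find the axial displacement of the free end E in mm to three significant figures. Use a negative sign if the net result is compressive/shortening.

Internal axial forces (sectioning from the free end, tension +): N_DE = 17.7 kN, N_CD = -6.8 kN, N_BC = 5.8 kN, N_AB = 14.51 kN.
A_AB = 1569 mm².
A_BC = 1354 mm².
A_CD = 83.32 mm².
A_DE = 266.9 mm².
δ_AB = 14510·538/(1569·69200) = 0.07189 mm
δ_BC = 5800·268/(1354·69200) = 0.01659 mm
δ_CD = -6800·871/(83.32·69200) = -1.027 mm
δ_DE = 17700·343/(266.9·69200) = 0.3287 mm
δ = Σδ_i = -0.61 mm.

-0.610 mm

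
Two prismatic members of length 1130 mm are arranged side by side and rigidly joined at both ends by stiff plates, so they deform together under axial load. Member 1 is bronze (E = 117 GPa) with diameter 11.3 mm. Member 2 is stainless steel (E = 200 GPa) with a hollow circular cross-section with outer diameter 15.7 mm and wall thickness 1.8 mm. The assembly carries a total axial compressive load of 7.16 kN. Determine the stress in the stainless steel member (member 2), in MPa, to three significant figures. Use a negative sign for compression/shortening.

-52.2 MPa

A_1 = 100.3 mm².
A_2 = 78.6 mm².
Equal strain + equilibrium ⇒ each member carries load in proportion to AE: A₁E₁ = 11730000 N, A₂E₂ = 15720000 N, ΣAE = 27450000 N.
σ₂ = P·E₂/ΣAE = -7160·200000/27450000 = -52.16 MPa.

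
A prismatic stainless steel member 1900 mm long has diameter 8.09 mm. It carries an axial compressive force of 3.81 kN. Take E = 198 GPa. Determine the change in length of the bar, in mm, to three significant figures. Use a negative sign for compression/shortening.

A = 51.4 mm².
δ_mech = NL/(AE) = -3810·1900/(51.4·198000) = -0.7113 mm.

-0.711 mm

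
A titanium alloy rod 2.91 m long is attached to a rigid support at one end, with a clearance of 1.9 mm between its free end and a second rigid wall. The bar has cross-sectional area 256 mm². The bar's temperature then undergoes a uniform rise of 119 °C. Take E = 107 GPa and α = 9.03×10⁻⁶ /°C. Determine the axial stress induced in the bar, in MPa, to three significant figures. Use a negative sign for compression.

Free thermal expansion αLΔT = 9.03e-6 · 2910 · 119 = 3.127 mm.
The walls engage after the gap closes; constrained expansion = 3.127 − 1.9 = 1.227 mm.
The walls impose strain ε = −(1.227)/2910 = -4.2165e-04; σ = Eε = 107000 · -4.2165e-04 = -45.12 MPa.

-45.1 MPa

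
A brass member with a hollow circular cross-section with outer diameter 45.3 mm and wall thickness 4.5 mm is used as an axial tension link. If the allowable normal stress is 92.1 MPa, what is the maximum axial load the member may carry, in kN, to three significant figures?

53.1 kN

A = 576.8 mm².
P_max = σ_allow · A = 92.1 · 576.8 = 53120 N = 53.12 kN.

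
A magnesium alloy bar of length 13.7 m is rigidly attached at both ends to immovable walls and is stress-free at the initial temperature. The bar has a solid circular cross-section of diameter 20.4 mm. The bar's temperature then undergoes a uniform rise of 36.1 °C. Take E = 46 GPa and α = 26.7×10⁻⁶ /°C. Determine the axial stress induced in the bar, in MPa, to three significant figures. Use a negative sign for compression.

-44.3 MPa

Free thermal expansion αLΔT = 26.7e-6 · 13700 · 36.1 = 13.21 mm.
The walls impose strain ε = −(13.21)/13700 = -9.6387e-04; σ = Eε = 46000 · -9.6387e-04 = -44.34 MPa.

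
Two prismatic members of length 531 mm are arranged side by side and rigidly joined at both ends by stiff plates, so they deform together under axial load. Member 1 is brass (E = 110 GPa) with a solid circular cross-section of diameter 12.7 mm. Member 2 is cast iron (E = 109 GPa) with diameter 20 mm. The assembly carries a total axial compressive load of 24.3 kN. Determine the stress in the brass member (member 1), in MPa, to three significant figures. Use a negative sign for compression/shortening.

A_1 = 126.7 mm².
A_2 = 314.2 mm².
Equal strain + equilibrium ⇒ each member carries load in proportion to AE: A₁E₁ = 13930000 N, A₂E₂ = 34240000 N, ΣAE = 48180000 N.
σ₁ = P·E₁/ΣAE = -24300·110000/48180000 = -55.48 MPa.

-55.5 MPa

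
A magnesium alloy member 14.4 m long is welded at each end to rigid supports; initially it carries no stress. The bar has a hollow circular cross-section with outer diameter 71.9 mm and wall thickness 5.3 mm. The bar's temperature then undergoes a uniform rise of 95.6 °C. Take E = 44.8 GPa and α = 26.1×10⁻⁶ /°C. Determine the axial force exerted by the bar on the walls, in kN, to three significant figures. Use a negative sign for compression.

-124 kN

Free thermal expansion αLΔT = 26.1e-6 · 14400 · 95.6 = 35.93 mm.
The walls impose strain ε = −(35.93)/14400 = -2.4952e-03; σ = Eε = 44800 · -2.4952e-03 = -111.8 MPa.
Wall reaction R = σ·A = -111.8·1109 = -124000 N = -124 kN.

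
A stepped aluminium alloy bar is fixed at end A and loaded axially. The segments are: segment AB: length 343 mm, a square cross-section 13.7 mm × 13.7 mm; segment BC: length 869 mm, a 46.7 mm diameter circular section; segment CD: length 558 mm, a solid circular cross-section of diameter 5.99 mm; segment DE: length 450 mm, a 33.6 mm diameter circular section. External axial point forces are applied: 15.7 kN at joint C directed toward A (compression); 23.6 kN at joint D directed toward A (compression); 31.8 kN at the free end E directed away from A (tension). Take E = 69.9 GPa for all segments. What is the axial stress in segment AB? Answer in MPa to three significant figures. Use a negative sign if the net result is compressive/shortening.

-40.0 MPa

Internal axial forces (sectioning from the free end, tension +): N_DE = 31.8 kN, N_CD = 8.2 kN, N_BC = -7.5 kN, N_AB = -7.5 kN.
A_AB = 187.7 mm².
σ_AB = N_AB/A_AB = -7500/187.7 = -39.96 MPa.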